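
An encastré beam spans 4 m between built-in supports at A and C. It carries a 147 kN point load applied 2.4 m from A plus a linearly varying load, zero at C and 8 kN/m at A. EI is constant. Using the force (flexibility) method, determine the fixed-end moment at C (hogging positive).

M_C = 88.94 kN·m

Release both end moments; the primary structure is a simply-supported span AC with redundants M_A and M_C.
Simple-span end rotations at A and C under the given loads:
  at A: point load 147 at a = 2.4: Pab(L + b)/(6LEI) = 131.7/EI
  at C: point load 147 at a = 2.4: Pab(L + a)/(6LEI) = 150.5/EI
  at A: triangular load, peak 8: w₀L³/(45EI) = 11.38/EI
  at C: triangular load, peak 8: 7w₀L³/(360EI) = 9.956/EI
  θ_A0 = 143.1/EI,  θ_C0 = 160.5/EI
Flexibility coefficients: a unit moment at one end gives L/(3EI) there and L/(6EI) at the far end, so f₁₁ = f₂₂ = 1.333/EI and f₁₂ = f₂₁ = 0.6667/EI.
Compatibility — zero rotation at each built-in end:
  1.333 M_A + 0.6667 M_C = 143.1
  0.6667 M_A + 1.333 M_C = 160.5
Solving the pair gives M_A = 62.85 kN·m and M_C = 88.94 kN·m (hogging).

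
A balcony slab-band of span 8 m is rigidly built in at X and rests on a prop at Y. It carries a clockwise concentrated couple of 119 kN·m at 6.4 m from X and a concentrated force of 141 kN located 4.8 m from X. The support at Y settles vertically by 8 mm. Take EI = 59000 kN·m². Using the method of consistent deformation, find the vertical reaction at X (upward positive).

Remove the prop at Y; the released (primary) structure is a cantilever built in at X.
Deflection at Y on the released cantilever, summing each load's contribution:
  clockwise couple 119 at a = 6.4: M₀a(2L − a)/(2EI) = 3656/EI
  point load 141 at a = 4.8: Pa²(3L − a)/(6EI) = 10396/EI
  δ_0 = 14051/EI
Flexibility coefficient — unit upward force at Y: δ_{YY} = L³/(3EI) = 170.7/EI.
With EI = 59000 kN·m²: δ_0 = 0.23816 m and δ_{YY} = 0.002893 m/kN.
Compatibility — the beam at Y must follow the support down by 0.008 m: δ_0 − R_Y·δ_{YY} = 0.008, so R_Y = (0.23816 − 0.008)/0.002893 = 79.57 kN.
Vertical equilibrium: R_X = ΣP − R_Y = 141 − 79.57 = 61.43 kN.

R_X = 61.43 kN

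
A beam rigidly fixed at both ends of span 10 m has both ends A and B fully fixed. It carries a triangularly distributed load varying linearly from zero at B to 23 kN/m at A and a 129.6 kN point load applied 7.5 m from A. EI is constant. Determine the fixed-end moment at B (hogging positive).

M_B = 258.9 kN·m

Release both end moments; the primary structure is a simply-supported span AB with redundants M_A and M_B.
Simple-span end rotations at A and B under the given loads:
  at A: triangular load, peak 23: w₀L³/(45EI) = 511.1/EI
  at B: triangular load, peak 23: 7w₀L³/(360EI) = 447.2/EI
  at A: point load 129.6 at a = 7.5: Pab(L + b)/(6LEI) = 506.2/EI
  at B: point load 129.6 at a = 7.5: Pab(L + a)/(6LEI) = 708.8/EI
  θ_A0 = 1017/EI,  θ_B0 = 1156/EI
Flexibility coefficients: a unit moment at one end gives L/(3EI) there and L/(6EI) at the far end, so f₁₁ = f₂₂ = 3.333/EI and f₁₂ = f₂₁ = 1.667/EI.
Compatibility — zero rotation at each built-in end:
  3.333 M_A + 1.667 M_B = 1017
  1.667 M_A + 3.333 M_B = 1156
Solving the pair gives M_A = 175.8 kN·m and M_B = 258.9 kN·m (hogging).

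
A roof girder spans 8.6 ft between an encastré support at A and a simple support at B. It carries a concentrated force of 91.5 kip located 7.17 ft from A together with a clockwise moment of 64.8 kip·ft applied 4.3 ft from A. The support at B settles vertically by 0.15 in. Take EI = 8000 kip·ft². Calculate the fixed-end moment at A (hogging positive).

M_A = 59.57 kip·ft

Choose R_B as the redundant. The primary structure is the cantilever fixed at A.
Free-end deflection of the primary structure under the applied loading (downward +):
  point load 91.5 at a = 7.17: Pa²(3L − a)/(6EI) = 14606/EI
  clockwise couple 64.8 at a = 4.3: M₀a(2L − a)/(2EI) = 1797/EI
  δ_0 = 16403/EI
Tip deflection under a unit load at B: L³/(3EI) = 212/EI.
With EI = 8000 kip·ft²: δ_0 = 2.0504 ft and δ_{BB} = 0.026502 ft/kip.
Compatibility — the beam at B must follow the support down by 0.0125 ft: δ_0 − R_B·δ_{BB} = 0.0125, so R_B = (2.0504 − 0.0125)/0.026502 = 76.89 kip.
Moment equilibrium about A: M_A = Σ(load moments about A) − R_B·L = 720.9 − 76.89×8.6 = 59.57 kip·ft.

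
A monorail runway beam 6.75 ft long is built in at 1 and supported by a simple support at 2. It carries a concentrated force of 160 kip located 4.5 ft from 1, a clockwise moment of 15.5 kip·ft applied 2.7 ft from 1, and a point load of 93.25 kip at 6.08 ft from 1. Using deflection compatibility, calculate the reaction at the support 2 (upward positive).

R_2 = 164.6 kip

Remove the prop at 2; the released (primary) structure is a cantilever built in at 1.
Primary-structure tip deflection at 2 by superposition:
  point load 160 at a = 4.5: Pa²(3L − a)/(6EI) = 8505/EI
  clockwise couple 15.5 at a = 2.7: M₀a(2L − a)/(2EI) = 226/EI
  point load 93.25 at a = 6.08: Pa²(3L − a)/(6EI) = 8141/EI
  δ_0 = 16872/EI
Tip deflection under a unit load at 2: L³/(3EI) = 102.5/EI.
The prop prevents deflection at 2: R_2 = δ_0/δ_{22} = 16872/102.5 = 164.6 kip.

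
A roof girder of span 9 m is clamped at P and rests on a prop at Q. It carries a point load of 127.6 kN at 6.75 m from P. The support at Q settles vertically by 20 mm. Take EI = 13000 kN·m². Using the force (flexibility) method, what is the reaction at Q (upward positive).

R_Q = 79.68 kN

Release the roller at Q. Primary structure: cantilever fixed at P.
Primary-structure tip deflection at Q by superposition:
  point load 127.6 at a = 6.75: Pa²(3L − a)/(6EI) = 19621/EI
Tip deflection under a unit load at Q: L³/(3EI) = 243/EI.
With EI = 13000 kN·m²: δ_0 = 1.5093 m and δ_{QQ} = 0.018692 m/kN.
Compatibility — the beam at Q must follow the support down by 0.02 m: δ_0 − R_Q·δ_{QQ} = 0.02, so R_Q = (1.5093 − 0.02)/0.018692 = 79.68 kN.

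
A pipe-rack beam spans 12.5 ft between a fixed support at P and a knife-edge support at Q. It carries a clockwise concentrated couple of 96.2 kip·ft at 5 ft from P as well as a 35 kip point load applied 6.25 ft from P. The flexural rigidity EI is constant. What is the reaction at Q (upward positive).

R_Q = 18.33 kip

Choose R_Q as the redundant. The primary structure is the cantilever fixed at P.
Primary-structure tip deflection at Q by superposition:
  clockwise couple 96.2 at a = 5: M₀a(2L − a)/(2EI) = 4810/EI
  point load 35 at a = 6.25: Pa²(3L − a)/(6EI) = 7121/EI
  δ_0 = 11931/EI
Tip deflection under a unit load at Q: L³/(3EI) = 651/EI.
Compatibility at Q: δ_0 − R_Q·δ_{QQ} = 0, so R_Q = 11931/651 = 18.33 kip.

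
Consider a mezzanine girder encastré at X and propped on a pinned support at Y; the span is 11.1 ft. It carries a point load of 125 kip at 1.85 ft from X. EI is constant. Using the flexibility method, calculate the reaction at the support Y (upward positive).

Take the reaction at Y as the redundant and release it; the primary structure is a cantilever fixed at X.
Primary-structure tip deflection at Y by superposition:
  point load 125 at a = 1.85: Pa²(3L − a)/(6EI) = 2242/EI
Tip deflection under a unit load at Y: L³/(3EI) = 455.9/EI.
The prop prevents deflection at Y: R_Y = δ_0/δ_{YY} = 2242/455.9 = 4.919 kip.

R_Y = 4.919 kip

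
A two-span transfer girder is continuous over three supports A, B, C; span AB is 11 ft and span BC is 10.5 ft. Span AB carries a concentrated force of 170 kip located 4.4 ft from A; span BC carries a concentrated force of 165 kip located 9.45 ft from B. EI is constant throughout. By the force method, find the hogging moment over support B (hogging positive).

Insert a hinge at B; M_B is the redundant, and each span becomes simply supported.
End slopes at the hinge B, treating each span as simply supported:
  span AB: point load 170 at a = 4.4: Pab(L + a)/(6LEI) = 1152/EI
  span BC: point load 165 at a = 9.45: Pab(L + b)/(6LEI) = 300.2/EI
  relative rotation θ_0 = (1152 + 300.2)/EI = 1452/EI
A unit hogging moment at B produces rotation L₁/(3EI) + L₂/(3EI) = 7.167/EI.
Compatibility: M_B·(L₁+L₂)/(3EI) = θ_0, giving M_B = 202.6 kip·ft (hogging).

M_B = 202.6 kip·ft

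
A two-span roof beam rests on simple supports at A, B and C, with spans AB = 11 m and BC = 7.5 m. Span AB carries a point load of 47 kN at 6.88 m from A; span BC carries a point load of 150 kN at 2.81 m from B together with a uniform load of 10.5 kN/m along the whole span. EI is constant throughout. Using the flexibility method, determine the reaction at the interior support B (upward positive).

Insert a hinge at B; M_B is the redundant, and each span becomes simply supported.
End slopes at the hinge B, treating each span as simply supported:
  span AB: point load 47 at a = 6.88: Pab(L + a)/(6LEI) = 360.9/EI
  span BC: point load 150 at a = 2.81: Pab(L + b)/(6LEI) = 535.5/EI
  span BC: UDL 10.5: wL³/(24EI) = 184.6/EI
  relative rotation θ_0 = (360.9 + 720.1)/EI = 1081/EI
A unit hogging moment at B produces rotation L₁/(3EI) + L₂/(3EI) = 6.167/EI.
Slope continuity at B: θ_0 = M_B·6.167/EI, so M_B = 1081/6.167 = 175.3 kN·m (hogging).
Span AB, ΣM about A with M_B applied at B: R_B^{AB}·11 = 323.4 + 175.3, so R_B^{AB} = 45.33 kN and R_A = 47 − 45.33 = 1.668 kN.
Span BC, ΣM about C: R_B^{BC}·7.5 = 998.8 + 175.3, so R_B^{BC} = 156.5 kN and R_C = 228.8 − 156.5 = 72.2 kN.
R_B = 45.33 + 156.5 = 201.9 kN.

R_B = 201.9 kN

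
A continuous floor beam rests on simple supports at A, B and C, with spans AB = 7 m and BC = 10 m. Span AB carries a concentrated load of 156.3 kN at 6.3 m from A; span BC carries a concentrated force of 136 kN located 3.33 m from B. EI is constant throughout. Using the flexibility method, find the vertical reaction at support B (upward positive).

R_B = 276.7 kN

Release continuity at B by inserting a hinge; the redundant is the internal moment M_B. The primary structure is two simply-supported spans AB and BC.
Discontinuity in slope at B on the released structure — sum the simple-span end rotations:
  span AB: point load 156.3 at a = 6.3: Pab(L + a)/(6LEI) = 218.3/EI
  span BC: point load 136 at a = 3.33: Pab(L + b)/(6LEI) = 839.3/EI
  relative rotation θ_0 = (218.3 + 839.3)/EI = 1058/EI
A unit hogging moment at B produces rotation L₁/(3EI) + L₂/(3EI) = 5.667/EI.
Slope continuity at B: θ_0 = M_B·5.667/EI, so M_B = 1058/5.667 = 186.6 kN·m (hogging).
Span AB, ΣM about A with M_B applied at B: R_B^{AB}·7 = 984.7 + 186.6, so R_B^{AB} = 167.3 kN and R_A = 156.3 − 167.3 = -11.03 kN.
Span BC, ΣM about C: R_B^{BC}·10 = 907.1 + 186.6, so R_B^{BC} = 109.4 kN and R_C = 136 − 109.4 = 26.63 kN.
R_B = 167.3 + 109.4 = 276.7 kN.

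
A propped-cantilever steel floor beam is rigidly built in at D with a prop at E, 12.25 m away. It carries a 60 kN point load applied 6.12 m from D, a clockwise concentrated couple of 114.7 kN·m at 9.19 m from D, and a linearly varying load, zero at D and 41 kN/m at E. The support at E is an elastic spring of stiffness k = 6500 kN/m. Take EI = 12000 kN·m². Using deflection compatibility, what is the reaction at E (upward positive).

R_E = 169.5 kN

Release the roller at E. Primary structure: cantilever fixed at D.
Primary-structure tip deflection at E by superposition:
  point load 60 at a = 6.12: Pa²(3L − a)/(6EI) = 11472/EI
  clockwise couple 114.7 at a = 9.19: M₀a(2L − a)/(2EI) = 8069/EI
  triangular load, peak 41 at the free end: 11w₀L⁴/(120EI) = 84633/EI
  δ_0 = 104174/EI
Flexibility coefficient — unit upward force at E: δ_{EE} = L³/(3EI) = 612.8/EI.
With EI = 12000 kN·m²: δ_0 = 8.6812 m and δ_{EE} = 0.051063 m/kN.
Compatibility — the spring shortens by R_E/k under the reaction it provides: δ_0 − R_E·δ_{EE} = R_E/k. With 1/k = 0.000154 m/kN, R_E = δ_0 / (δ_{EE} + 1/k) = 8.6812 / (0.051063 + 0.000154) = 169.5 kN.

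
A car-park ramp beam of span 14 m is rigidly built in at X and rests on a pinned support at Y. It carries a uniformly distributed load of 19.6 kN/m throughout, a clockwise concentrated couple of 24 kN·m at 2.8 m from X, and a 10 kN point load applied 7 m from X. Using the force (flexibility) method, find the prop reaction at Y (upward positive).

R_Y = 107 kN

Choose R_Y as the redundant. The primary structure is the cantilever fixed at X.
Free-end deflection of the primary structure under the applied loading (downward +):
  UDL 19.6: wL⁴/(8EI) = 94119/EI
  clockwise couple 24 at a = 2.8: M₀a(2L − a)/(2EI) = 846.7/EI
  point load 10 at a = 7: Pa²(3L − a)/(6EI) = 2858/EI
  δ_0 = 97824/EI
Tip deflection under a unit load at Y: L³/(3EI) = 914.7/EI.
The prop prevents deflection at Y: R_Y = δ_0/δ_{YY} = 97824/914.7 = 107 kN.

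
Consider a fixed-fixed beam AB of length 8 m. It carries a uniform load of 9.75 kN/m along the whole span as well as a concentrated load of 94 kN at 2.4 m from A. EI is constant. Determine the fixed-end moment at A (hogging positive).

M_A = 162.5 kN·m

Take the two fixed-end moments M_A, M_B as redundants; the released structure is the simple span AB.
Simple-span end rotations at A and B under the given loads:
  at A: UDL 9.75: wL³/(24EI) = 208/EI
  at B: UDL 9.75: wL³/(24EI) = 208/EI
  at A: point load 94 at a = 2.4: Pab(L + b)/(6LEI) = 358/EI
  at B: point load 94 at a = 2.4: Pab(L + a)/(6LEI) = 273.7/EI
  θ_A0 = 566/EI,  θ_B0 = 481.7/EI
Flexibility coefficients: a unit moment at one end gives L/(3EI) there and L/(6EI) at the far end, so f₁₁ = f₂₂ = 2.667/EI and f₁₂ = f₂₁ = 1.333/EI.
Compatibility — zero rotation at each built-in end:
  2.667 M_A + 1.333 M_B = 566
  1.333 M_A + 2.667 M_B = 481.7
Solving the pair gives M_A = 162.5 kN·m and M_B = 99.38 kN·m (hogging).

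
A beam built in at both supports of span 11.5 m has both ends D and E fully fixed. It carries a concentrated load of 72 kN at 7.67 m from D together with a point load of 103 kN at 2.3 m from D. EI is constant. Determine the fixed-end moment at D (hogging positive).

M_D = 212.9 kN·m

Release both end moments; the primary structure is a simply-supported span DE with redundants M_D and M_E.
End rotations of the released simple span under the applied load (×1/EI):
  at D: point load 72 at a = 7.67: Pab(L + b)/(6LEI) = 469.9/EI
  at E: point load 72 at a = 7.67: Pab(L + a)/(6LEI) = 587.6/EI
  at D: point load 103 at a = 2.3: Pab(L + b)/(6LEI) = 653.8/EI
  at E: point load 103 at a = 2.3: Pab(L + a)/(6LEI) = 435.9/EI
  θ_D0 = 1124/EI,  θ_E0 = 1024/EI
Flexibility coefficients: a unit moment at one end gives L/(3EI) there and L/(6EI) at the far end, so f₁₁ = f₂₂ = 3.833/EI and f₁₂ = f₂₁ = 1.917/EI.
Compatibility — zero rotation at each built-in end:
  3.833 M_D + 1.917 M_E = 1124
  1.917 M_D + 3.833 M_E = 1024
Solving the pair gives M_D = 212.9 kN·m and M_E = 160.6 kN·m (hogging).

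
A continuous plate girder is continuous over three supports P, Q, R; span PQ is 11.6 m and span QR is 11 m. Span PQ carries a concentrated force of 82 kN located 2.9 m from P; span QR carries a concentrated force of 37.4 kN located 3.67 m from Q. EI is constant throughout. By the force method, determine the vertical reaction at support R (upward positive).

R_R = 3.905 kN

Insert a hinge at Q; M_Q is the redundant, and each span becomes simply supported.
Rotations at Q on the released spans (each span's end-slope, ×1/EI):
  span PQ: point load 82 at a = 2.9: Pab(L + a)/(6LEI) = 431/EI
  span QR: point load 37.4 at a = 3.67: Pab(L + b)/(6LEI) = 279.4/EI
  relative rotation θ_0 = (431 + 279.4)/EI = 710.4/EI
A unit hogging moment at Q produces rotation L₁/(3EI) + L₂/(3EI) = 7.533/EI.
Slope continuity at Q: θ_0 = M_Q·7.533/EI, so M_Q = 710.4/7.533 = 94.31 kN·m (hogging).
Span QR, ΣM about R: R_Q^{QR}·11 = 274.1 + 94.31, so R_Q^{QR} = 33.5 kN and R_R = 37.4 − 33.5 = 3.905 kN.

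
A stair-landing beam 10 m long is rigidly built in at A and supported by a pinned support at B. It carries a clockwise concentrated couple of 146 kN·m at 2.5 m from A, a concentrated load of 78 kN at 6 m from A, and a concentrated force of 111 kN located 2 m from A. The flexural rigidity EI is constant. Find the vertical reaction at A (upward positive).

R_A = 139.5 kN

Remove the prop at B; the released (primary) structure is a cantilever built in at A.
Deflection at B on the released cantilever, summing each load's contribution:
  clockwise couple 146 at a = 2.5: M₀a(2L − a)/(2EI) = 3194/EI
  point load 78 at a = 6: Pa²(3L − a)/(6EI) = 11232/EI
  point load 111 at a = 2: Pa²(3L − a)/(6EI) = 2072/EI
  δ_0 = 16498/EI
Tip deflection under a unit load at B: L³/(3EI) = 333.3/EI.
The prop prevents deflection at B: R_B = δ_0/δ_{BB} = 16498/333.3 = 49.49 kN.
Vertical equilibrium: R_A = ΣP − R_B = 189 − 49.49 = 139.5 kN.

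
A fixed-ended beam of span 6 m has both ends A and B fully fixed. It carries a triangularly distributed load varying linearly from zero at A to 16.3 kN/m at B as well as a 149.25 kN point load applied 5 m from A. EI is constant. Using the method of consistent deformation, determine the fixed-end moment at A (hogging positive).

M_A = 40.29 kN·m

Release both end moments; the primary structure is a simply-supported span AB with redundants M_A and M_B.
End rotations of the released simple span under the applied load (×1/EI):
  at A: triangular load, peak 16.3: 7w₀L³/(360EI) = 68.46/EI
  at B: triangular load, peak 16.3: w₀L³/(45EI) = 78.24/EI
  at A: point load 149.25 at a = 5: Pab(L + b)/(6LEI) = 145.1/EI
  at B: point load 149.25 at a = 5: Pab(L + a)/(6LEI) = 228/EI
  θ_A0 = 213.6/EI,  θ_B0 = 306.3/EI
Flexibility coefficients: a unit moment at one end gives L/(3EI) there and L/(6EI) at the far end, so f₁₁ = f₂₂ = 2/EI and f₁₂ = f₂₁ = 1/EI.
Compatibility — zero rotation at each built-in end:
  2 M_A + 1 M_B = 213.6
  1 M_A + 2 M_B = 306.3
Solving the pair gives M_A = 40.29 kN·m and M_B = 133 kN·m (hogging).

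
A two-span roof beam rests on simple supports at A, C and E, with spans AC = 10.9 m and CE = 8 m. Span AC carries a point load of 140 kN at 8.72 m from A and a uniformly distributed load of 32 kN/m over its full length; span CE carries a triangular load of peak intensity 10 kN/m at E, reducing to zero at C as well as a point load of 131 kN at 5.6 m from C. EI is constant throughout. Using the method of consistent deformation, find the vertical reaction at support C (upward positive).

Insert a hinge at C; M_C is the redundant, and each span becomes simply supported.
End slopes at the hinge C, treating each span as simply supported:
  span AC: point load 140 at a = 8.72: Pab(L + a)/(6LEI) = 798.4/EI
  span AC: UDL 32: wL³/(24EI) = 1727/EI
  span CE: triangular load, peak 10: 7w₀L³/(360EI) = 99.56/EI
  span CE: point load 131 at a = 5.6: Pab(L + b)/(6LEI) = 381.5/EI
  relative rotation θ_0 = (2525 + 481)/EI = 3006/EI
A unit hogging moment at C produces rotation L₁/(3EI) + L₂/(3EI) = 6.3/EI.
Slope continuity at C: θ_0 = M_C·6.3/EI, so M_C = 3006/6.3 = 477.2 kN·m (hogging).
Span AC, ΣM about A with M_C applied at C: R_C^{AC}·10.9 = 3122 + 477.2, so R_C^{AC} = 330.2 kN and R_A = 488.8 − 330.2 = 158.6 kN.
Span CE, ΣM about E: R_C^{CE}·8 = 421.1 + 477.2, so R_C^{CE} = 112.3 kN and R_E = 171 − 112.3 = 58.72 kN.
R_C = 330.2 + 112.3 = 442.5 kN.

R_C = 442.5 kN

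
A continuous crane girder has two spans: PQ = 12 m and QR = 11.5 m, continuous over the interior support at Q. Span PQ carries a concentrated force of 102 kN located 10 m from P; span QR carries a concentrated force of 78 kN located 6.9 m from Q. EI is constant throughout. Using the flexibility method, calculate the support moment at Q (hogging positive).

M_Q = 153.3 kN·m

Release continuity at Q by inserting a hinge; the redundant is the internal moment M_Q. The primary structure is two simply-supported spans PQ and QR.
Rotations at Q on the released spans (each span's end-slope, ×1/EI):
  span PQ: point load 102 at a = 10: Pab(L + a)/(6LEI) = 623.3/EI
  span QR: point load 78 at a = 6.9: Pab(L + b)/(6LEI) = 577.7/EI
  relative rotation θ_0 = (623.3 + 577.7)/EI = 1201/EI
A unit hogging moment at Q produces rotation L₁/(3EI) + L₂/(3EI) = 7.833/EI.
Slope continuity at Q: θ_0 = M_Q·7.833/EI, so M_Q = 1201/7.833 = 153.3 kN·m (hogging).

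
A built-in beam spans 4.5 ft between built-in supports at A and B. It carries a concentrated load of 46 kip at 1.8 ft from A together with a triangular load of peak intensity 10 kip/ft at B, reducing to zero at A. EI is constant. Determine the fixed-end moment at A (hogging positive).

M_A = 36.56 kip·ft

Release both end moments; the primary structure is a simply-supported span AB with redundants M_A and M_B.
On the primary (simply-supported) span, the end slopes from the loading are:
  at A: point load 46 at a = 1.8: Pab(L + b)/(6LEI) = 59.62/EI
  at B: point load 46 at a = 1.8: Pab(L + a)/(6LEI) = 52.16/EI
  at A: triangular load, peak 10: 7w₀L³/(360EI) = 17.72/EI
  at B: triangular load, peak 10: w₀L³/(45EI) = 20.25/EI
  θ_A0 = 77.33/EI,  θ_B0 = 72.41/EI
Flexibility coefficients: a unit moment at one end gives L/(3EI) there and L/(6EI) at the far end, so f₁₁ = f₂₂ = 1.5/EI and f₁₂ = f₂₁ = 0.75/EI.
Compatibility — zero rotation at each built-in end:
  1.5 M_A + 0.75 M_B = 77.33
  0.75 M_A + 1.5 M_B = 72.41
Solving the pair gives M_A = 36.56 kip·ft and M_B = 30 kip·ft (hogging).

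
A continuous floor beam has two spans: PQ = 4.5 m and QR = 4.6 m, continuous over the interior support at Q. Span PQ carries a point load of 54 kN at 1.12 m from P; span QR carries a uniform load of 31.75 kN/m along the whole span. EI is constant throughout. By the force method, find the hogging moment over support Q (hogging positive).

Take M_Q as the redundant. Released structure: two simple spans PQ and QR with a hinge at Q.
Rotations at Q on the released spans (each span's end-slope, ×1/EI):
  span PQ: point load 54 at a = 1.12: Pab(L + a)/(6LEI) = 42.55/EI
  span QR: UDL 31.75: wL³/(24EI) = 128.8/EI
  relative rotation θ_0 = (42.55 + 128.8)/EI = 171.3/EI
A unit hogging moment at Q produces rotation L₁/(3EI) + L₂/(3EI) = 3.033/EI.
Compatibility: M_Q·(L₁+L₂)/(3EI) = θ_0, giving M_Q = 56.48 kN·m (hogging).

M_Q = 56.48 kN·m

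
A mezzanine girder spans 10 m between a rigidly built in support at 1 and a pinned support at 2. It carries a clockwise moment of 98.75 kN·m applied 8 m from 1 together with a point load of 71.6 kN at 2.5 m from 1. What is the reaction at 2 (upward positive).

Remove the prop at 2; the released (primary) structure is a cantilever built in at 1.
Downward deflection at the released point 2 due to the loads:
  clockwise couple 98.75 at a = 8: M₀a(2L − a)/(2EI) = 4740/EI
  point load 71.6 at a = 2.5: Pa²(3L − a)/(6EI) = 2051/EI
  δ_0 = 6791/EI
Tip deflection under a unit load at 2: L³/(3EI) = 333.3/EI.
The prop prevents deflection at 2: R_2 = δ_0/δ_{22} = 6791/333.3 = 20.37 kN.

R_2 = 20.37 kN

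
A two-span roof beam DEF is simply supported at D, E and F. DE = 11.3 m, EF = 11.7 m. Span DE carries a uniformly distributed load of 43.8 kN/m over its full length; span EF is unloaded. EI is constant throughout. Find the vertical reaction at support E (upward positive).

Insert a hinge at E; M_E is the redundant, and each span becomes simply supported.
Rotations at E on the released spans (each span's end-slope, ×1/EI):
  span DE: UDL 43.8: wL³/(24EI) = 2633/EI
  relative rotation θ_0 = (2633 + 0)/EI = 2633/EI
A unit hogging moment at E produces rotation L₁/(3EI) + L₂/(3EI) = 7.667/EI.
Compatibility: M_E·(L₁+L₂)/(3EI) = θ_0, giving M_E = 343.5 kN·m (hogging).
Span DE, ΣM about D with M_E applied at E: R_E^{DE}·11.3 = 2796 + 343.5, so R_E^{DE} = 277.9 kN and R_D = 494.9 − 277.9 = 217.1 kN.
Span EF, ΣM about F: R_E^{EF}·11.7 = 0 + 343.5, so R_E^{EF} = 29.36 kN and R_F = 0 − 29.36 = -29.36 kN.
R_E = 277.9 + 29.36 = 307.2 kN.

R_E = 307.2 kN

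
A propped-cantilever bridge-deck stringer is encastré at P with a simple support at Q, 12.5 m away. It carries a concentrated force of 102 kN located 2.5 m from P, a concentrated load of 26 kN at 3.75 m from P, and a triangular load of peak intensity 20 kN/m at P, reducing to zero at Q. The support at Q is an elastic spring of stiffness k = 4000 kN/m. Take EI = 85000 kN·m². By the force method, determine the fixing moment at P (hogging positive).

M_P = 463.3 kN·m

Remove the prop at Q; the released (primary) structure is a cantilever built in at P.
Primary-structure tip deflection at Q by superposition:
  point load 102 at a = 2.5: Pa²(3L − a)/(6EI) = 3719/EI
  point load 26 at a = 3.75: Pa²(3L − a)/(6EI) = 2057/EI
  triangular load, peak 20 at the fixed end: w₀L⁴/(30EI) = 16276/EI
  δ_0 = 22051/EI
Flexibility coefficient — unit upward force at Q: δ_{QQ} = L³/(3EI) = 651/EI.
With EI = 85000 kN·m²: δ_0 = 0.25943 m and δ_{QQ} = 0.007659 m/kN.
Compatibility — the spring shortens by R_Q/k under the reaction it provides: δ_0 − R_Q·δ_{QQ} = R_Q/k. With 1/k = 0.00025 m/kN, R_Q = δ_0 / (δ_{QQ} + 1/k) = 0.25943 / (0.007659 + 0.00025) = 32.8 kN.
Moment equilibrium about P: M_P = Σ(load moments about P) − R_Q·L = 873.3 − 32.8×12.5 = 463.3 kN·m.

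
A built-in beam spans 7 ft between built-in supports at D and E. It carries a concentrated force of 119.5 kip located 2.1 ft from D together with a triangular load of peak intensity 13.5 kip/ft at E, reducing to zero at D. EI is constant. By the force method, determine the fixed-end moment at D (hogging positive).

M_D = 145 kip·ft

Take the two fixed-end moments M_D, M_E as redundants; the released structure is the simple span DE.
On the primary (simply-supported) span, the end slopes from the loading are:
  at D: point load 119.5 at a = 2.1: Pab(L + b)/(6LEI) = 348.4/EI
  at E: point load 119.5 at a = 2.1: Pab(L + a)/(6LEI) = 266.4/EI
  at D: triangular load, peak 13.5: 7w₀L³/(360EI) = 90.04/EI
  at E: triangular load, peak 13.5: w₀L³/(45EI) = 102.9/EI
  θ_D0 = 438.4/EI,  θ_E0 = 369.3/EI
Flexibility coefficients: a unit moment at one end gives L/(3EI) there and L/(6EI) at the far end, so f₁₁ = f₂₂ = 2.333/EI and f₁₂ = f₂₁ = 1.167/EI.
Compatibility — zero rotation at each built-in end:
  2.333 M_D + 1.167 M_E = 438.4
  1.167 M_D + 2.333 M_E = 369.3
Solving the pair gives M_D = 145 kip·ft and M_E = 85.77 kip·ft (hogging).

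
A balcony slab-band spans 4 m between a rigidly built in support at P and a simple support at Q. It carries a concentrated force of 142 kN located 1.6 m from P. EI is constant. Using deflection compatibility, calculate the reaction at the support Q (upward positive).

R_Q = 29.54 kN

Take the reaction at Q as the redundant and release it; the primary structure is a cantilever fixed at P.
Free-end deflection of the primary structure under the applied loading (downward +):
  point load 142 at a = 1.6: Pa²(3L − a)/(6EI) = 630.1/EI
Flexibility coefficient — unit upward force at Q: δ_{QQ} = L³/(3EI) = 21.33/EI.
Compatibility at Q: δ_0 − R_Q·δ_{QQ} = 0, so R_Q = 630.1/21.33 = 29.54 kN.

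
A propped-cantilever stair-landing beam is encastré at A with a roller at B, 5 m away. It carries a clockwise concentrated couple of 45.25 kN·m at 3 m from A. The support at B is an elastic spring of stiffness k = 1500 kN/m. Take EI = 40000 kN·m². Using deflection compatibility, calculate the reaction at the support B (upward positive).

R_B = 6.953 kN

Release the roller at B. Primary structure: cantilever fixed at A.
Downward deflection at the released point B due to the loads:
  clockwise couple 45.25 at a = 3: M₀a(2L − a)/(2EI) = 475.1/EI
Tip deflection under a unit load at B: L³/(3EI) = 41.67/EI.
With EI = 40000 kN·m²: δ_0 = 0.011878 m and δ_{BB} = 0.001042 m/kN.
Compatibility — the spring shortens by R_B/k under the reaction it provides: δ_0 − R_B·δ_{BB} = R_B/k. With 1/k = 0.000667 m/kN, R_B = δ_0 / (δ_{BB} + 1/k) = 0.011878 / (0.001042 + 0.000667) = 6.953 kN.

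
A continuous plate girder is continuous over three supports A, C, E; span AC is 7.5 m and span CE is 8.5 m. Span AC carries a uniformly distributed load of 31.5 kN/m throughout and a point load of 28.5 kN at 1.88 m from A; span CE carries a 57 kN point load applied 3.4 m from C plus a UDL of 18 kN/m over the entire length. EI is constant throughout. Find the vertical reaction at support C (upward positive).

Release continuity at C by inserting a hinge; the redundant is the internal moment M_C. The primary structure is two simply-supported spans AC and CE.
Rotations at C on the released spans (each span's end-slope, ×1/EI):
  span AC: UDL 31.5: wL³/(24EI) = 553.7/EI
  span AC: point load 28.5 at a = 1.88: Pab(L + a)/(6LEI) = 62.77/EI
  span CE: point load 57 at a = 3.4: Pab(L + b)/(6LEI) = 263.6/EI
  span CE: UDL 18: wL³/(24EI) = 460.6/EI
  relative rotation θ_0 = (616.5 + 724.2)/EI = 1341/EI
A unit hogging moment at C produces rotation L₁/(3EI) + L₂/(3EI) = 5.333/EI.
Slope continuity at C: θ_0 = M_C·5.333/EI, so M_C = 1341/5.333 = 251.4 kN·m (hogging).
Span AC, ΣM about A with M_C applied at C: R_C^{AC}·7.5 = 939.5 + 251.4, so R_C^{AC} = 158.8 kN and R_A = 264.8 − 158.8 = 106 kN.
Span CE, ΣM about E: R_C^{CE}·8.5 = 941 + 251.4, so R_C^{CE} = 140.3 kN and R_E = 210 − 140.3 = 69.73 kN.
R_C = 158.8 + 140.3 = 299.1 kN.

R_C = 299.1 kN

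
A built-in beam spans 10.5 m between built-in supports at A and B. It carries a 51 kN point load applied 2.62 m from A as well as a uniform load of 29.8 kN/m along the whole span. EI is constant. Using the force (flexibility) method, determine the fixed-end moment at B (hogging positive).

M_B = 298.8 kN·m

Take the two fixed-end moments M_A, M_B as redundants; the released structure is the simple span AB.
End rotations of the released simple span under the applied load (×1/EI):
  at A: point load 51 at a = 2.62: Pab(L + b)/(6LEI) = 307.2/EI
  at B: point load 51 at a = 2.62: Pab(L + a)/(6LEI) = 219.3/EI
  at A: UDL 29.8: wL³/(24EI) = 1437/EI
  at B: UDL 29.8: wL³/(24EI) = 1437/EI
  θ_A0 = 1745/EI,  θ_B0 = 1657/EI
Flexibility coefficients: a unit moment at one end gives L/(3EI) there and L/(6EI) at the far end, so f₁₁ = f₂₂ = 3.5/EI and f₁₂ = f₂₁ = 1.75/EI.
Compatibility — zero rotation at each built-in end:
  3.5 M_A + 1.75 M_B = 1745
  1.75 M_A + 3.5 M_B = 1657
Solving the pair gives M_A = 349 kN·m and M_B = 298.8 kN·m (hogging).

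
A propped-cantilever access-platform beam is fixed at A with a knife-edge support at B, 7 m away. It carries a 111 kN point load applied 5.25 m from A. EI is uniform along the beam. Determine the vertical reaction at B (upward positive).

R_B = 70.24 kN

Remove the prop at B; the released (primary) structure is a cantilever built in at A.
Primary-structure tip deflection at B by superposition:
  point load 111 at a = 5.25: Pa²(3L − a)/(6EI) = 8031/EI
Tip deflection under a unit load at B: L³/(3EI) = 114.3/EI.
Compatibility at B: δ_0 − R_B·δ_{BB} = 0, so R_B = 8031/114.3 = 70.24 kN.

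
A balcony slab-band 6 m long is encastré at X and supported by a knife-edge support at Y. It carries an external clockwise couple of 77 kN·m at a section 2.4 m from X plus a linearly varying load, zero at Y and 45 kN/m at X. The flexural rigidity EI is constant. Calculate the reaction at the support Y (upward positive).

R_Y = 39.32 kN

Choose R_Y as the redundant. The primary structure is the cantilever fixed at X.
Deflection at Y on the released cantilever, summing each load's contribution:
  clockwise couple 77 at a = 2.4: M₀a(2L − a)/(2EI) = 887/EI
  triangular load, peak 45 at the fixed end: w₀L⁴/(30EI) = 1944/EI
  δ_0 = 2831/EI
Tip deflection under a unit load at Y: L³/(3EI) = 72/EI.
Compatibility at Y: δ_0 − R_Y·δ_{YY} = 0, so R_Y = 2831/72 = 39.32 kN.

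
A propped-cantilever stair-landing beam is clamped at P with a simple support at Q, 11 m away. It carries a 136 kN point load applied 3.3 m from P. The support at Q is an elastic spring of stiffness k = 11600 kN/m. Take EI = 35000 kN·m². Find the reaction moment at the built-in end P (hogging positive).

Remove the prop at Q; the released (primary) structure is a cantilever built in at P.
Deflection at Q on the released cantilever, summing each load's contribution:
  point load 136 at a = 3.3: Pa²(3L − a)/(6EI) = 7331/EI
Tip deflection under a unit load at Q: L³/(3EI) = 443.7/EI.
With EI = 35000 kN·m²: δ_0 = 0.20946 m and δ_{QQ} = 0.012676 m/kN.
Compatibility — the spring shortens by R_Q/k under the reaction it provides: δ_0 − R_Q·δ_{QQ} = R_Q/k. With 1/k = 0.000086 m/kN, R_Q = δ_0 / (δ_{QQ} + 1/k) = 0.20946 / (0.012676 + 0.000086) = 16.41 kN.
Moment equilibrium about P: M_P = Σ(load moments about P) − R_Q·L = 448.8 − 16.41×11 = 268.3 kN·m.

M_P = 268.3 kN·m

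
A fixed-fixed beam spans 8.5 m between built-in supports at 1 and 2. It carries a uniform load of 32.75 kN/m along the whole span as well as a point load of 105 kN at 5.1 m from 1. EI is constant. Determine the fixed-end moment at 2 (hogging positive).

M_2 = 325.7 kN·m

Take the two fixed-end moments M_1, M_2 as redundants; the released structure is the simple span 12.
End rotations of the released simple span under the applied load (×1/EI):
  at 1: UDL 32.75: wL³/(24EI) = 838/EI
  at 2: UDL 32.75: wL³/(24EI) = 838/EI
  at 1: point load 105 at a = 5.1: Pab(L + b)/(6LEI) = 424.8/EI
  at 2: point load 105 at a = 5.1: Pab(L + a)/(6LEI) = 485.5/EI
  θ_10 = 1263/EI,  θ_20 = 1324/EI
Flexibility coefficients: a unit moment at one end gives L/(3EI) there and L/(6EI) at the far end, so f₁₁ = f₂₂ = 2.833/EI and f₁₂ = f₂₁ = 1.417/EI.
Compatibility — zero rotation at each built-in end:
  2.833 M_1 + 1.417 M_2 = 1263
  1.417 M_1 + 2.833 M_2 = 1324
Solving the pair gives M_1 = 282.9 kN·m and M_2 = 325.7 kN·m (hogging).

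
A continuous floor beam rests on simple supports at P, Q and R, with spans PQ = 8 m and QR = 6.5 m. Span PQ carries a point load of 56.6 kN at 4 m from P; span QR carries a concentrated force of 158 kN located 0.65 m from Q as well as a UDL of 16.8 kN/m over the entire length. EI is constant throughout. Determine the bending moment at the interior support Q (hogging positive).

M_Q = 126 kN·m

Insert a hinge at Q; M_Q is the redundant, and each span becomes simply supported.
Discontinuity in slope at Q on the released structure — sum the simple-span end rotations:
  span PQ: point load 56.6 at a = 4: Pab(L + a)/(6LEI) = 226.4/EI
  span QR: point load 158 at a = 0.65: Pab(L + b)/(6LEI) = 190.3/EI
  span QR: UDL 16.8: wL³/(24EI) = 192.2/EI
  relative rotation θ_0 = (226.4 + 382.5)/EI = 608.9/EI
A unit hogging moment at Q produces rotation L₁/(3EI) + L₂/(3EI) = 4.833/EI.
Compatibility: M_Q·(L₁+L₂)/(3EI) = θ_0, giving M_Q = 126 kN·m (hogging).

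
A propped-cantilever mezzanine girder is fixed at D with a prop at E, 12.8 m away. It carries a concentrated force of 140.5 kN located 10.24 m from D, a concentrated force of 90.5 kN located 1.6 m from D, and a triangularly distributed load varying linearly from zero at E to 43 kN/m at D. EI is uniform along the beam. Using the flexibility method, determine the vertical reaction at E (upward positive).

Remove the prop at E; the released (primary) structure is a cantilever built in at D.
Downward deflection at the released point E due to the loads:
  point load 140.5 at a = 10.24: Pa²(3L − a)/(6EI) = 69144/EI
  point load 90.5 at a = 1.6: Pa²(3L − a)/(6EI) = 1421/EI
  triangular load, peak 43 at the fixed end: w₀L⁴/(30EI) = 38476/EI
  δ_0 = 109041/EI
Tip deflection under a unit load at E: L³/(3EI) = 699.1/EI.
Compatibility at E: δ_0 − R_E·δ_{EE} = 0, so R_E = 109041/699.1 = 156 kN.

R_E = 156 kN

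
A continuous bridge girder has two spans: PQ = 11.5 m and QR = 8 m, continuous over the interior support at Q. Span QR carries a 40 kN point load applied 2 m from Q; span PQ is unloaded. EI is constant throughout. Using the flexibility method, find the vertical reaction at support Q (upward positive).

Insert a hinge at Q; M_Q is the redundant, and each span becomes simply supported.
End slopes at the hinge Q, treating each span as simply supported:
  span QR: point load 40 at a = 2: Pab(L + b)/(6LEI) = 140/EI
  relative rotation θ_0 = (0 + 140)/EI = 140/EI
A unit hogging moment at Q produces rotation L₁/(3EI) + L₂/(3EI) = 6.5/EI.
Compatibility: M_Q·(L₁+L₂)/(3EI) = θ_0, giving M_Q = 21.54 kN·m (hogging).
Span PQ, ΣM about P with M_Q applied at Q: R_Q^{PQ}·11.5 = 0 + 21.54, so R_Q^{PQ} = 1.873 kN and R_P = 0 − 1.873 = -1.873 kN.
Span QR, ΣM about R: R_Q^{QR}·8 = 240 + 21.54, so R_Q^{QR} = 32.69 kN and R_R = 40 − 32.69 = 7.308 kN.
R_Q = 1.873 + 32.69 = 34.57 kN.

R_Q = 34.57 kN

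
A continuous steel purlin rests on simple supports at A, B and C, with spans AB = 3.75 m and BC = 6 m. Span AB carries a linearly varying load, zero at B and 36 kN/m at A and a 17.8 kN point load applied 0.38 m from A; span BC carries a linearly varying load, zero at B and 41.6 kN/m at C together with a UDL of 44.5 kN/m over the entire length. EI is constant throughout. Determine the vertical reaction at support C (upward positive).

Take M_B as the redundant. Released structure: two simple spans AB and BC with a hinge at B.
End slopes at the hinge B, treating each span as simply supported:
  span AB: triangular load, peak 36: 7w₀L³/(360EI) = 36.91/EI
  span AB: point load 17.8 at a = 0.38: Pab(L + a)/(6LEI) = 4.184/EI
  span BC: triangular load, peak 41.6: 7w₀L³/(360EI) = 174.7/EI
  span BC: UDL 44.5: wL³/(24EI) = 400.5/EI
  relative rotation θ_0 = (41.1 + 575.2)/EI = 616.3/EI
A unit hogging moment at B produces rotation L₁/(3EI) + L₂/(3EI) = 3.25/EI.
Compatibility: M_B·(L₁+L₂)/(3EI) = θ_0, giving M_B = 189.6 kN·m (hogging).
Span BC, ΣM about C: R_B^{BC}·6 = 1051 + 189.6, so R_B^{BC} = 206.7 kN and R_C = 391.8 − 206.7 = 185.1 kN.

R_C = 185.1 kN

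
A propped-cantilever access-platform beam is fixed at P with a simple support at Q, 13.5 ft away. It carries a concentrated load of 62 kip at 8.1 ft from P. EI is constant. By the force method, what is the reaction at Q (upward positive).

Take the reaction at Q as the redundant and release it; the primary structure is a cantilever fixed at P.
Deflection at Q on the released cantilever, summing each load's contribution:
  point load 62 at a = 8.1: Pa²(3L − a)/(6EI) = 21966/EI
Tip deflection under a unit load at Q: L³/(3EI) = 820.1/EI.
The prop prevents deflection at Q: R_Q = δ_0/δ_{QQ} = 21966/820.1 = 26.78 kip.

R_Q = 26.78 kip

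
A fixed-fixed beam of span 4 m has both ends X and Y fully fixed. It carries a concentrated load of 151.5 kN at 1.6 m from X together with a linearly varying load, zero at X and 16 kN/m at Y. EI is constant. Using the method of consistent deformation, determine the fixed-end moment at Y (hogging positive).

Take the two fixed-end moments M_X, M_Y as redundants; the released structure is the simple span XY.
On the primary (simply-supported) span, the end slopes from the loading are:
  at X: point load 151.5 at a = 1.6: Pab(L + b)/(6LEI) = 155.1/EI
  at Y: point load 151.5 at a = 1.6: Pab(L + a)/(6LEI) = 135.7/EI
  at X: triangular load, peak 16: 7w₀L³/(360EI) = 19.91/EI
  at Y: triangular load, peak 16: w₀L³/(45EI) = 22.76/EI
  θ_X0 = 175/EI,  θ_Y0 = 158.5/EI
Flexibility coefficients: a unit moment at one end gives L/(3EI) there and L/(6EI) at the far end, so f₁₁ = f₂₂ = 1.333/EI and f₁₂ = f₂₁ = 0.6667/EI.
Compatibility — zero rotation at each built-in end:
  1.333 M_X + 0.6667 M_Y = 175
  0.6667 M_X + 1.333 M_Y = 158.5
Solving the pair gives M_X = 95.8 kN·m and M_Y = 70.98 kN·m (hogging).

M_Y = 70.98 kN·m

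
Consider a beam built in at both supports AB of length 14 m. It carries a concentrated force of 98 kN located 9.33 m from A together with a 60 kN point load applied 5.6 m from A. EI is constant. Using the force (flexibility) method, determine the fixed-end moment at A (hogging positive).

Release both end moments; the primary structure is a simply-supported span AB with redundants M_A and M_B.
Simple-span end rotations at A and B under the given loads:
  at A: point load 98 at a = 9.33: Pab(L + b)/(6LEI) = 949.1/EI
  at B: point load 98 at a = 9.33: Pab(L + a)/(6LEI) = 1186/EI
  at A: point load 60 at a = 5.6: Pab(L + b)/(6LEI) = 752.6/EI
  at B: point load 60 at a = 5.6: Pab(L + a)/(6LEI) = 658.6/EI
  θ_A0 = 1702/EI,  θ_B0 = 1844/EI
Flexibility coefficients: a unit moment at one end gives L/(3EI) there and L/(6EI) at the far end, so f₁₁ = f₂₂ = 4.667/EI and f₁₂ = f₂₁ = 2.333/EI.
Compatibility — zero rotation at each built-in end:
  4.667 M_A + 2.333 M_B = 1702
  2.333 M_A + 4.667 M_B = 1844
Solving the pair gives M_A = 222.7 kN·m and M_B = 283.9 kN·m (hogging).

M_A = 222.7 kN·m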